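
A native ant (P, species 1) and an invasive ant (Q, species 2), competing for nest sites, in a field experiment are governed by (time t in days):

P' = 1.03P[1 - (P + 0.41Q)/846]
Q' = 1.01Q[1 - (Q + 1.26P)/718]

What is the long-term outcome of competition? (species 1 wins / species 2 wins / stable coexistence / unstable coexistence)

species 1 excludes species 2

Compare the nullcline intercepts: K1/α12 = 846/0.41 = 2060 > K2 = 718; K2/α21 = 718/1.26 = 570 < K1 = 846.
Since the inequalities point opposite ways, species 1 can invade but species 2 cannot.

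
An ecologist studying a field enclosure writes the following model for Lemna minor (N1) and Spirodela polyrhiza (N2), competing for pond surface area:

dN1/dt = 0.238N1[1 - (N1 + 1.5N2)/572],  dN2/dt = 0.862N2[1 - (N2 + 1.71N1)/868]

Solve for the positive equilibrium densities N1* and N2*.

N1* ≈ 466, N2* ≈ 70.4

Setting both brackets to zero gives the nullclines N1 + 1.5N2 = 572 and 1.71N1 + N2 = 868.
Substituting N2 = 868 - 1.71N1 into the first: N1(1 - 1.5·1.71) = 572 - 1.5·868.
So N1* = -730/-1.56 = 466, and then N2* = 868 - 1.71·466 = 70.4.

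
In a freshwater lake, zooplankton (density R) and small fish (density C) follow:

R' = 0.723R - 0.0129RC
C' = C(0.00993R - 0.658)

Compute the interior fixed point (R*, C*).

R* ≈ 66.3, C* ≈ 56

Set dC/dt = 0 with C > 0: 0.00993R - 0.658 = 0, so R* = 0.658/0.00993 = 66.3.
Set dR/dt = 0 with R > 0: 0.723 - 0.0129C = 0, so C* = 0.723/0.0129 = 56.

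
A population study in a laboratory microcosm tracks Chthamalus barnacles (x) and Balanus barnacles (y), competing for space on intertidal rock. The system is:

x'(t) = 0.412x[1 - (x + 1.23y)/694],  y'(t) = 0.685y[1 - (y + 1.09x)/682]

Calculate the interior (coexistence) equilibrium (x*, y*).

Setting both brackets to zero gives the nullclines x + 1.23y = 694 and 1.09x + y = 682.
Substituting y = 682 - 1.09x into the first: x(1 - 1.23·1.09) = 694 - 1.23·682.
So x* = -145/-0.341 = 425, and then y* = 682 - 1.09·425 = 219.

x* ≈ 425, y* ≈ 219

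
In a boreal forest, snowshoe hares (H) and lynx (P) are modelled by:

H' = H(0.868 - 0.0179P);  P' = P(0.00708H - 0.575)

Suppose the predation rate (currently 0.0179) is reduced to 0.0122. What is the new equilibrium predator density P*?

P* ≈ 71.1

At the interior fixed point, setting dH/dt = 0 with H > 0 fixes P* = (prey growth rate)/(HP coefficient) — independent of the other coefficients.
With the change, P* = 0.868/0.0122 = 71.1; it rises from 48.5.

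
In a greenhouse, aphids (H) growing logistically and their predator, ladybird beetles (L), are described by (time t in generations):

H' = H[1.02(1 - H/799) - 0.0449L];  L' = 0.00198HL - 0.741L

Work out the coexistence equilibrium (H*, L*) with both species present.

From dL/dt = 0 with L > 0: 0.00198H* = 0.741, so H* = 374.
Substitute into dH/dt = 0: 1.02(1 - 374/799) = 0.0449L*.
The bracket is 0.532, giving L* = 0.542/0.0449 = 12.1.

H* ≈ 374, L* ≈ 12.1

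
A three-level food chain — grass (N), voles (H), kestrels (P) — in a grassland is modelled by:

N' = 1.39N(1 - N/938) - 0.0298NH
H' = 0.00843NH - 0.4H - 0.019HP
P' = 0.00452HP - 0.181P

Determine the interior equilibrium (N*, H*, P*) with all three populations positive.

From dP/dt = 0: 0.00452H* = 0.181, so H* = 40.
From dN/dt = 0: 1.39(1 - N*/938) = 0.0298·40, giving N* = 938·(1 - 0.859) = 133.
From dH/dt = 0: 0.00843·133 - 0.4 = 0.019P*, so P* = 0.719/0.019 = 37.8.

N* ≈ 133, H* ≈ 40, P* ≈ 37.8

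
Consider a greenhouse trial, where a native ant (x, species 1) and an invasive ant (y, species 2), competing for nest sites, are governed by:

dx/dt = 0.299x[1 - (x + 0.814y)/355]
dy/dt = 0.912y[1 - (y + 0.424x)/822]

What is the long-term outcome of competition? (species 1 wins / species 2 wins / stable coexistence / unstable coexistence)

species 2 excludes species 1

Compare the nullcline intercepts: K1/α12 = 355/0.814 = 436 < K2 = 822; K2/α21 = 822/0.424 = 1940 > K1 = 355.
Since the inequalities point opposite ways, species 2 can invade but species 1 cannot.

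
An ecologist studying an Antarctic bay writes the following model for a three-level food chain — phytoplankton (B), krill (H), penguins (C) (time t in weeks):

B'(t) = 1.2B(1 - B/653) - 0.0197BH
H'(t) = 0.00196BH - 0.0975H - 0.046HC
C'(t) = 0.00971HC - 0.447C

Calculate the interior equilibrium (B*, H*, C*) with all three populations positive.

From dC/dt = 0: 0.00971H* = 0.447, so H* = 46.
From dB/dt = 0: 1.2(1 - B*/653) = 0.0197·46, giving B* = 653·(1 - 0.756) = 160.
From dH/dt = 0: 0.00196·160 - 0.0975 = 0.046C*, so C* = 0.215/0.046 = 4.68.

B* ≈ 160, H* ≈ 46, C* ≈ 4.68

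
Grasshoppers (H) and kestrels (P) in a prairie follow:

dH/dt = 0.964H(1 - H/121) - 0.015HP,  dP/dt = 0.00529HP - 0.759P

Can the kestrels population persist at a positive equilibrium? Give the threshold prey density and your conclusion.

Threshold H = 143; K < 143, so no, the predator goes extinct.

The predator equation gives dP/dt > 0 only when H > 0.759/0.00529 = 143.
Without the predator, H → K = 121. Since 121 < 143, the predator cannot invade.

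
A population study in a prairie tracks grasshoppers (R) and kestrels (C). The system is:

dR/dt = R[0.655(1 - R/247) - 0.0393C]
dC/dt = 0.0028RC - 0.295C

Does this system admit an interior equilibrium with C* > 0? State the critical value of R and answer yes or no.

The predator equation gives dC/dt > 0 only when R > 0.295/0.0028 = 105.
Without the predator, R → K = 247. Since 247 > 105, the predator can invade and persist.

Threshold R = 105; K > 105, so yes, the predator persists.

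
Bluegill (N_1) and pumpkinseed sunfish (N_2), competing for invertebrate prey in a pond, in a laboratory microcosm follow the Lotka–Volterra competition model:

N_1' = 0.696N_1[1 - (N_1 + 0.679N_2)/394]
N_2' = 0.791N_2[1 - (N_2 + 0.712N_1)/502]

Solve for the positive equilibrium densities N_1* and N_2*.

N_1* ≈ 103, N_2* ≈ 429

Setting both brackets to zero gives the nullclines N_1 + 0.679N_2 = 394 and 0.712N_1 + N_2 = 502.
Substituting N_2 = 502 - 0.712N_1 into the first: N_1(1 - 0.679·0.712) = 394 - 0.679·502.
So N_1* = 53.1/0.517 = 103, and then N_2* = 502 - 0.712·103 = 429.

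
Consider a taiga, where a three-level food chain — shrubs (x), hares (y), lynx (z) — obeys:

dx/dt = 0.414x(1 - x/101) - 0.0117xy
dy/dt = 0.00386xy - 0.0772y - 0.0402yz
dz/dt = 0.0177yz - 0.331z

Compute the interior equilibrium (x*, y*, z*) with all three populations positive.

From dz/dt = 0: 0.0177y* = 0.331, so y* = 18.7.
From dx/dt = 0: 0.414(1 - x*/101) = 0.0117·18.7, giving x* = 101·(1 - 0.528) = 47.6.
From dy/dt = 0: 0.00386·47.6 - 0.0772 = 0.0402z*, so z* = 0.107/0.0402 = 2.65.

x* ≈ 47.6, y* ≈ 18.7, z* ≈ 2.65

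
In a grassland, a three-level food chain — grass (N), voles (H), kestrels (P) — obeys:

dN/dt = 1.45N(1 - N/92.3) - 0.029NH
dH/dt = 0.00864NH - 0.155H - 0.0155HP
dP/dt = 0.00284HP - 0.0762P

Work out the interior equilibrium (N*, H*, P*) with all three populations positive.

N* ≈ 42.8, H* ≈ 26.8, P* ≈ 13.8

From dP/dt = 0: 0.00284H* = 0.0762, so H* = 26.8.
From dN/dt = 0: 1.45(1 - N*/92.3) = 0.029·26.8, giving N* = 92.3·(1 - 0.537) = 42.8.
From dH/dt = 0: 0.00864·42.8 - 0.155 = 0.0155P*, so P* = 0.215/0.0155 = 13.8.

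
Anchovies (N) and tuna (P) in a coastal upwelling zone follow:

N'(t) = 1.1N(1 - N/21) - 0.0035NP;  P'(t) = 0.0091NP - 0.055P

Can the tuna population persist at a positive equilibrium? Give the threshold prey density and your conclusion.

The predator equation gives dP/dt > 0 only when N > 0.055/0.0091 = 6.04.
Without the predator, N → K = 21. Since 21 > 6.04, the predator can invade and persist.

Threshold N = 6.04; K > 6.04, so yes, the predator persists.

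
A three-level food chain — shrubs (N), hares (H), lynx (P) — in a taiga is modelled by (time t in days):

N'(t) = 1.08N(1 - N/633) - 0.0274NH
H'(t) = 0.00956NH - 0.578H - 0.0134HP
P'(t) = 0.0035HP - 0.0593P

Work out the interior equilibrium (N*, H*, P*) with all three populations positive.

From dP/dt = 0: 0.0035H* = 0.0593, so H* = 16.9.
From dN/dt = 0: 1.08(1 - N*/633) = 0.0274·16.9, giving N* = 633·(1 - 0.43) = 361.
From dH/dt = 0: 0.00956·361 - 0.578 = 0.0134P*, so P* = 2.87/0.0134 = 214.

N* ≈ 361, H* ≈ 16.9, P* ≈ 214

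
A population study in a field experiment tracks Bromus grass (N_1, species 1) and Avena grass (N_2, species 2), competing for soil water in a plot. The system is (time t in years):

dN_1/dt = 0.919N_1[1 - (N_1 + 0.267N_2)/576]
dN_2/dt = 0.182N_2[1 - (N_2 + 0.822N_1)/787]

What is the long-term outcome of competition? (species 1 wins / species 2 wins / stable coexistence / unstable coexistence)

stable coexistence

Compare the nullcline intercepts: K1/α12 = 576/0.267 = 2160 > K2 = 787; K2/α21 = 787/0.822 = 957 > K1 = 576.
Since both inequalities hold, each species can invade when rare, so the interior equilibrium is stable.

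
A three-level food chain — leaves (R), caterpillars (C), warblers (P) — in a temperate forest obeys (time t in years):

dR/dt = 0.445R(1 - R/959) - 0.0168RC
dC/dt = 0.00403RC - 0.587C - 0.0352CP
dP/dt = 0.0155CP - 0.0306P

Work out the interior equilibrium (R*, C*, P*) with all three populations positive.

R* ≈ 888, C* ≈ 1.97, P* ≈ 84.9

From dP/dt = 0: 0.0155C* = 0.0306, so C* = 1.97.
From dR/dt = 0: 0.445(1 - R*/959) = 0.0168·1.97, giving R* = 959·(1 - 0.0745) = 888.
From dC/dt = 0: 0.00403·888 - 0.587 = 0.0352P*, so P* = 2.99/0.0352 = 84.9.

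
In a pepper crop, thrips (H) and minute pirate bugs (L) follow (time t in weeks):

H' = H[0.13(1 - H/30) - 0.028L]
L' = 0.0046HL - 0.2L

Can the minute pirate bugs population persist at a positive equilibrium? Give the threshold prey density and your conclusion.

Threshold H = 43.5; K < 43.5, so no, the predator goes extinct.

The predator equation gives dL/dt > 0 only when H > 0.2/0.0046 = 43.5.
Without the predator, H → K = 30. Since 30 < 43.5, the predator cannot invade.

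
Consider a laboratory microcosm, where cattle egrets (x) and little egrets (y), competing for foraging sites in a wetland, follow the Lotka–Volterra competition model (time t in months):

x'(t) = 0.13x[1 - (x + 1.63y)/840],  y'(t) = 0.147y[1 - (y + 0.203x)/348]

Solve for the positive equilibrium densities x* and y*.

Setting both brackets to zero gives the nullclines x + 1.63y = 840 and 0.203x + y = 348.
Substituting y = 348 - 0.203x into the first: x(1 - 1.63·0.203) = 840 - 1.63·348.
So x* = 273/0.669 = 408, and then y* = 348 - 0.203·408 = 265.

x* ≈ 408, y* ≈ 265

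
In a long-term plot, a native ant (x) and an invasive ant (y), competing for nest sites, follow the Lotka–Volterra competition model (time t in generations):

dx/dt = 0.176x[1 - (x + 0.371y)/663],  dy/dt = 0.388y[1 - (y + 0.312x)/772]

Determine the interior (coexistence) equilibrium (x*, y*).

Setting both brackets to zero gives the nullclines x + 0.371y = 663 and 0.312x + y = 772.
Substituting y = 772 - 0.312x into the first: x(1 - 0.371·0.312) = 663 - 0.371·772.
So x* = 377/0.884 = 426, and then y* = 772 - 0.312·426 = 639.

x* ≈ 426, y* ≈ 639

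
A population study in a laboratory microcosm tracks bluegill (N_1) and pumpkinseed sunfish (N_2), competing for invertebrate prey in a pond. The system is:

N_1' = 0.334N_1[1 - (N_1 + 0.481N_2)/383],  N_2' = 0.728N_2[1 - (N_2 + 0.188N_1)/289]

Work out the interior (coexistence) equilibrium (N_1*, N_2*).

Setting both brackets to zero gives the nullclines N_1 + 0.481N_2 = 383 and 0.188N_1 + N_2 = 289.
Substituting N_2 = 289 - 0.188N_1 into the first: N_1(1 - 0.481·0.188) = 383 - 0.481·289.
So N_1* = 244/0.91 = 268, and then N_2* = 289 - 0.188·268 = 239.

N_1* ≈ 268, N_2* ≈ 239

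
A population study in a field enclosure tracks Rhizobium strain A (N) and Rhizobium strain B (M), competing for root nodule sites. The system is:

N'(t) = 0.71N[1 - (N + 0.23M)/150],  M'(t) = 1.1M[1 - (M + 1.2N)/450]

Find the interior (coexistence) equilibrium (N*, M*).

Setting both brackets to zero gives the nullclines N + 0.23M = 150 and 1.2N + M = 450.
Substituting M = 450 - 1.2N into the first: N(1 - 0.23·1.2) = 150 - 0.23·450.
So N* = 46.5/0.724 = 64.2, and then M* = 450 - 1.2·64.2 = 373.

N* ≈ 64.2, M* ≈ 373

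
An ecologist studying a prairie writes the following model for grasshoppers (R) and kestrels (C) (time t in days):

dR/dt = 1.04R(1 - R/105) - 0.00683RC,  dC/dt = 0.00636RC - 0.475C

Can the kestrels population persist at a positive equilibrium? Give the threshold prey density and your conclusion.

The predator equation gives dC/dt > 0 only when R > 0.475/0.00636 = 74.7.
Without the predator, R → K = 105. Since 105 > 74.7, the predator can invade and persist.

Threshold R = 74.7; K > 74.7, so yes, the predator persists.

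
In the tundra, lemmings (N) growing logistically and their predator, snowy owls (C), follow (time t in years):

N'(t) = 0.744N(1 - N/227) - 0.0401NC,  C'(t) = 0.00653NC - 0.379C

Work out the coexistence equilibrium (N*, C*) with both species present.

N* ≈ 58, C* ≈ 13.8

From dC/dt = 0 with C > 0: 0.00653N* = 0.379, so N* = 58.
Substitute into dN/dt = 0: 0.744(1 - 58/227) = 0.0401C*.
The bracket is 0.744, giving C* = 0.554/0.0401 = 13.8.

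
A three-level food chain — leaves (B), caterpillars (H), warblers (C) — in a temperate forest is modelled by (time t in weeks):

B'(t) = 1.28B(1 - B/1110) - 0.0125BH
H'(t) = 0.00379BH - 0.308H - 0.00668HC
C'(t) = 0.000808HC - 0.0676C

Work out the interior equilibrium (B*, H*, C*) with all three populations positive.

B* ≈ 203, H* ≈ 83.7, C* ≈ 69.1

From dC/dt = 0: 0.000808H* = 0.0676, so H* = 83.7.
From dB/dt = 0: 1.28(1 - B*/1110) = 0.0125·83.7, giving B* = 1110·(1 - 0.817) = 203.
From dH/dt = 0: 0.00379·203 - 0.308 = 0.00668C*, so C* = 0.462/0.00668 = 69.1.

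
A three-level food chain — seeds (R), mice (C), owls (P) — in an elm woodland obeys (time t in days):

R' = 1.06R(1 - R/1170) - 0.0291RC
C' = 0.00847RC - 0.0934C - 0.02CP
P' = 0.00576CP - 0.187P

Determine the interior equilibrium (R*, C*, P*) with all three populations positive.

R* ≈ 127, C* ≈ 32.5, P* ≈ 49.2

From dP/dt = 0: 0.00576C* = 0.187, so C* = 32.5.
From dR/dt = 0: 1.06(1 - R*/1170) = 0.0291·32.5, giving R* = 1170·(1 - 0.891) = 127.
From dC/dt = 0: 0.00847·127 - 0.0934 = 0.02P*, so P* = 0.984/0.02 = 49.2.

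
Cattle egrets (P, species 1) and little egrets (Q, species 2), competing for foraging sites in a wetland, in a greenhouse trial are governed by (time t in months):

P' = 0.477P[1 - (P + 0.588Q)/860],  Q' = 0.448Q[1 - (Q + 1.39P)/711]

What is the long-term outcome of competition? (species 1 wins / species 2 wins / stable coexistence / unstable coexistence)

Compare the nullcline intercepts: K1/α12 = 860/0.588 = 1460 > K2 = 711; K2/α21 = 711/1.39 = 512 < K1 = 860.
Since the inequalities point opposite ways, species 1 can invade but species 2 cannot.

species 1 excludes species 2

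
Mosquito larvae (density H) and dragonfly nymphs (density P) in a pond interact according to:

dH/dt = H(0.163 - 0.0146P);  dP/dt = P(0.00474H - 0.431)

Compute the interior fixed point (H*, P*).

H* ≈ 90.9, P* ≈ 11.2

Set dP/dt = 0 with P > 0: 0.00474H - 0.431 = 0, so H* = 0.431/0.00474 = 90.9.
Set dH/dt = 0 with H > 0: 0.163 - 0.0146P = 0, so P* = 0.163/0.0146 = 11.2.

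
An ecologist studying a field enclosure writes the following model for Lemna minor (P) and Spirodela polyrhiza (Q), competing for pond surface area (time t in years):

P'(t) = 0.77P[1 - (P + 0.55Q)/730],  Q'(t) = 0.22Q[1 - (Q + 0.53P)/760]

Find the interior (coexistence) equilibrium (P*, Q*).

P* ≈ 440, Q* ≈ 527

Setting both brackets to zero gives the nullclines P + 0.55Q = 730 and 0.53P + Q = 760.
Substituting Q = 760 - 0.53P into the first: P(1 - 0.55·0.53) = 730 - 0.55·760.
So P* = 312/0.708 = 440, and then Q* = 760 - 0.53·440 = 527.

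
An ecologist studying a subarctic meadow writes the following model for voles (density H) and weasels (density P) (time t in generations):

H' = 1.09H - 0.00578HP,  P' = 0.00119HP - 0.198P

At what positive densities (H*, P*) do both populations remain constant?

Set dP/dt = 0 with P > 0: 0.00119H - 0.198 = 0, so H* = 0.198/0.00119 = 166.
Set dH/dt = 0 with H > 0: 1.09 - 0.00578P = 0, so P* = 1.09/0.00578 = 189.

H* ≈ 166, P* ≈ 189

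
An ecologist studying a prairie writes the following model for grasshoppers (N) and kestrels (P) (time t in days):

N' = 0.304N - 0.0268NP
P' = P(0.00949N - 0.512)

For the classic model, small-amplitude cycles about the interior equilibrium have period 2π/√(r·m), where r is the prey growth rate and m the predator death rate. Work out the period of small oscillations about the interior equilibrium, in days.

Here r = 0.304 and m = 0.512, so r·m = 0.156.
ω = √0.156 = 0.395 per day, hence T = 2π/ω ≈ 15.9 days.

T ≈ 15.9 days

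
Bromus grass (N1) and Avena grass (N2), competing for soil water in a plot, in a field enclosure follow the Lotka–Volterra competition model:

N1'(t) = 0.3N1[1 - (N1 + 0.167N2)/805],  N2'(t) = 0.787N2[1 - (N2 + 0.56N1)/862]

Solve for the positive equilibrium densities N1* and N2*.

Setting both brackets to zero gives the nullclines N1 + 0.167N2 = 805 and 0.56N1 + N2 = 862.
Substituting N2 = 862 - 0.56N1 into the first: N1(1 - 0.167·0.56) = 805 - 0.167·862.
So N1* = 661/0.906 = 729, and then N2* = 862 - 0.56·729 = 454.

N1* ≈ 729, N2* ≈ 454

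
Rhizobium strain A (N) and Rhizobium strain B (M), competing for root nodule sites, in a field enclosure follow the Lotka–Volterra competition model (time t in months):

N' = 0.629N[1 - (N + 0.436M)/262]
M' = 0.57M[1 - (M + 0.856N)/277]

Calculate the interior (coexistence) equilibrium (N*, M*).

Setting both brackets to zero gives the nullclines N + 0.436M = 262 and 0.856N + M = 277.
Substituting M = 277 - 0.856N into the first: N(1 - 0.436·0.856) = 262 - 0.436·277.
So N* = 141/0.627 = 225, and then M* = 277 - 0.856·225 = 84.1.

N* ≈ 225, M* ≈ 84.1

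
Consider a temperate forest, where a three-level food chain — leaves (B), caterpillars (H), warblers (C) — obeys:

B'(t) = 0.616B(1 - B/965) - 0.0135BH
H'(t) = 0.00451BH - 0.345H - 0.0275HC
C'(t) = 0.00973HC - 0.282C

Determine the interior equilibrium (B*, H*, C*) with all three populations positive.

From dC/dt = 0: 0.00973H* = 0.282, so H* = 29.
From dB/dt = 0: 0.616(1 - B*/965) = 0.0135·29, giving B* = 965·(1 - 0.635) = 352.
From dH/dt = 0: 0.00451·352 - 0.345 = 0.0275C*, so C* = 1.24/0.0275 = 45.2.

B* ≈ 352, H* ≈ 29, C* ≈ 45.2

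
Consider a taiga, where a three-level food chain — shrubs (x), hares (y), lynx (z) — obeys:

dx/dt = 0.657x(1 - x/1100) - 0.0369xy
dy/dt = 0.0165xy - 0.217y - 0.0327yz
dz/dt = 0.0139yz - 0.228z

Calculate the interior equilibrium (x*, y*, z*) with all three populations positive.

From dz/dt = 0: 0.0139y* = 0.228, so y* = 16.4.
From dx/dt = 0: 0.657(1 - x*/1100) = 0.0369·16.4, giving x* = 1100·(1 - 0.921) = 86.6.
From dy/dt = 0: 0.0165·86.6 - 0.217 = 0.0327z*, so z* = 1.21/0.0327 = 37.1.

x* ≈ 86.6, y* ≈ 16.4, z* ≈ 37.1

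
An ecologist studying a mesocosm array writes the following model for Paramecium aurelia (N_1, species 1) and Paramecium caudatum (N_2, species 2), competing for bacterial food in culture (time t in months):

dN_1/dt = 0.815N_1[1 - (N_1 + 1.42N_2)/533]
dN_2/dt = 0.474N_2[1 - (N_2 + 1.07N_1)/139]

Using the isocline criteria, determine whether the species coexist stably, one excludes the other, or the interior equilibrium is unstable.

Compare the nullcline intercepts: K1/α12 = 533/1.42 = 375 > K2 = 139; K2/α21 = 139/1.07 = 130 < K1 = 533.
Since the inequalities point opposite ways, species 1 can invade but species 2 cannot.

species 1 excludes species 2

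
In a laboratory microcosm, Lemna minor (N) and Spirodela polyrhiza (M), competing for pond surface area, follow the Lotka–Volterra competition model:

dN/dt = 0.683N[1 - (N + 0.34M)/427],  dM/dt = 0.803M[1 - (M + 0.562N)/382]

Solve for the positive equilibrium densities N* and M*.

Setting both brackets to zero gives the nullclines N + 0.34M = 427 and 0.562N + M = 382.
Substituting M = 382 - 0.562N into the first: N(1 - 0.34·0.562) = 427 - 0.34·382.
So N* = 297/0.809 = 367, and then M* = 382 - 0.562·367 = 176.

N* ≈ 367, M* ≈ 176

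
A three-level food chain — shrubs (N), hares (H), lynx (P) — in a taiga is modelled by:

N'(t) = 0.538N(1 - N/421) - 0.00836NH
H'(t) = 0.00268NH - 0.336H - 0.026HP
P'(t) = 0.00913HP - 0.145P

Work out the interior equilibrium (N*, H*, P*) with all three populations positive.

N* ≈ 317, H* ≈ 15.9, P* ≈ 19.8

From dP/dt = 0: 0.00913H* = 0.145, so H* = 15.9.
From dN/dt = 0: 0.538(1 - N*/421) = 0.00836·15.9, giving N* = 421·(1 - 0.247) = 317.
From dH/dt = 0: 0.00268·317 - 0.336 = 0.026P*, so P* = 0.514/0.026 = 19.8.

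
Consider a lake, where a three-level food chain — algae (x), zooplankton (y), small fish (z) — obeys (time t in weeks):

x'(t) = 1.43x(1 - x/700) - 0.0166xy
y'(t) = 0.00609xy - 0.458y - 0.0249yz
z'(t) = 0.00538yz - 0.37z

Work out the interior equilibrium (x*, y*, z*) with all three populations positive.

x* ≈ 141, y* ≈ 68.8, z* ≈ 16.1

From dz/dt = 0: 0.00538y* = 0.37, so y* = 68.8.
From dx/dt = 0: 1.43(1 - x*/700) = 0.0166·68.8, giving x* = 700·(1 - 0.798) = 141.
From dy/dt = 0: 0.00609·141 - 0.458 = 0.0249z*, so z* = 0.402/0.0249 = 16.1.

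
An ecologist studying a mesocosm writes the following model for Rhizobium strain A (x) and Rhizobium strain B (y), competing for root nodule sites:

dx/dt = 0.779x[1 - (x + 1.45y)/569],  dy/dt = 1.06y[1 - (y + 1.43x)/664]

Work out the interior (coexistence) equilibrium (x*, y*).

Setting both brackets to zero gives the nullclines x + 1.45y = 569 and 1.43x + y = 664.
Substituting y = 664 - 1.43x into the first: x(1 - 1.45·1.43) = 569 - 1.45·664.
So x* = -394/-1.07 = 367, and then y* = 664 - 1.43·367 = 139.

x* ≈ 367, y* ≈ 139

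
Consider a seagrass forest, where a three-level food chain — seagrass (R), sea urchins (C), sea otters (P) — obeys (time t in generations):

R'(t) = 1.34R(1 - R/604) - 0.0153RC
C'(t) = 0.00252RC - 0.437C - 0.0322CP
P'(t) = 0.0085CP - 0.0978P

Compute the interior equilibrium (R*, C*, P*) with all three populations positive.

R* ≈ 525, C* ≈ 11.5, P* ≈ 27.5

From dP/dt = 0: 0.0085C* = 0.0978, so C* = 11.5.
From dR/dt = 0: 1.34(1 - R*/604) = 0.0153·11.5, giving R* = 604·(1 - 0.131) = 525.
From dC/dt = 0: 0.00252·525 - 0.437 = 0.0322P*, so P* = 0.885/0.0322 = 27.5.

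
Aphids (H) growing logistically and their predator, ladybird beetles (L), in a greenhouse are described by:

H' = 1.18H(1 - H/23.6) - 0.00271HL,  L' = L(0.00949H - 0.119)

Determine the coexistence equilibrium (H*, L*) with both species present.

From dL/dt = 0 with L > 0: 0.00949H* = 0.119, so H* = 12.5.
Substitute into dH/dt = 0: 1.18(1 - 12.5/23.6) = 0.00271L*.
The bracket is 0.469, giving L* = 0.553/0.00271 = 204.

H* ≈ 12.5, L* ≈ 204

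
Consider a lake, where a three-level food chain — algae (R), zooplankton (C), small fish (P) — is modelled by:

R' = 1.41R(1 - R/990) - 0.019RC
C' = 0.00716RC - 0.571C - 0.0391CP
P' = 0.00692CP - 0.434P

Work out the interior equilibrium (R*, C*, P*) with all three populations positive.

R* ≈ 153, C* ≈ 62.7, P* ≈ 13.5

From dP/dt = 0: 0.00692C* = 0.434, so C* = 62.7.
From dR/dt = 0: 1.41(1 - R*/990) = 0.019·62.7, giving R* = 990·(1 - 0.845) = 153.
From dC/dt = 0: 0.00716·153 - 0.571 = 0.0391P*, so P* = 0.527/0.0391 = 13.5.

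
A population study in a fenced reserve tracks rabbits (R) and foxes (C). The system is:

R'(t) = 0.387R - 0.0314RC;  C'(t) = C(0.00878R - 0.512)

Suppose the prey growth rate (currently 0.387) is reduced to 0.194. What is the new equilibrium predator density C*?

C* ≈ 6.18

At the interior fixed point, setting dR/dt = 0 with R > 0 fixes C* = (prey growth rate)/(RC coefficient) — independent of the other coefficients.
With the change, C* = 0.194/0.0314 = 6.18; it falls from 12.3.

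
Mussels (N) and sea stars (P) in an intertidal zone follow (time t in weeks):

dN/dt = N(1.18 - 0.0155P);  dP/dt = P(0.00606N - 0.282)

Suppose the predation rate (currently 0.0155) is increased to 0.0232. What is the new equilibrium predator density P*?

At the interior fixed point, setting dN/dt = 0 with N > 0 fixes P* = (prey growth rate)/(NP coefficient) — independent of the other coefficients.
With the change, P* = 1.18/0.0232 = 50.9; it falls from 76.1.

P* ≈ 50.9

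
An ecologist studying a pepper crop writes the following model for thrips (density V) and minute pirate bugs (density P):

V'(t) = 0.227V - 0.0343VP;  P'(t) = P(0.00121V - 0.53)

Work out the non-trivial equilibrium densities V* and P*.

Set dP/dt = 0 with P > 0: 0.00121V - 0.53 = 0, so V* = 0.53/0.00121 = 438.
Set dV/dt = 0 with V > 0: 0.227 - 0.0343P = 0, so P* = 0.227/0.0343 = 6.62.

V* ≈ 438, P* ≈ 6.62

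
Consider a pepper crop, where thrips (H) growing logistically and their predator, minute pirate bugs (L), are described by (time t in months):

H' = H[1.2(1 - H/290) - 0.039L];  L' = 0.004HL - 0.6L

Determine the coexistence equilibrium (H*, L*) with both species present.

From dL/dt = 0 with L > 0: 0.004H* = 0.6, so H* = 150.
Substitute into dH/dt = 0: 1.2(1 - 150/290) = 0.039L*.
The bracket is 0.483, giving L* = 0.579/0.039 = 14.9.

H* ≈ 150, L* ≈ 14.9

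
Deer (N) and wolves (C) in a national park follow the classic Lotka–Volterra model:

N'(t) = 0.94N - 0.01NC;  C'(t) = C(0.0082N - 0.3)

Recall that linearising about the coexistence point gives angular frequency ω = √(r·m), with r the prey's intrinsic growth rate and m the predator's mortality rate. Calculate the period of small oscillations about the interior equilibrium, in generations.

T ≈ 11.8 generations

Here r = 0.94 and m = 0.3, so r·m = 0.282.
ω = √0.282 = 0.531 per generation, hence T = 2π/ω ≈ 11.8 generations.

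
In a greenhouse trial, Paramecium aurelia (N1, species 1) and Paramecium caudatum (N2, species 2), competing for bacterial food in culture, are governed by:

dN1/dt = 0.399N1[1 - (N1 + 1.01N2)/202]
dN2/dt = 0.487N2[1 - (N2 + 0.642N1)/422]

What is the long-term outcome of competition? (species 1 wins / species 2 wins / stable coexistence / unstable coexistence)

species 2 excludes species 1

Compare the nullcline intercepts: K1/α12 = 202/1.01 = 200 < K2 = 422; K2/α21 = 422/0.642 = 657 > K1 = 202.
Since the inequalities point opposite ways, species 2 can invade but species 1 cannot.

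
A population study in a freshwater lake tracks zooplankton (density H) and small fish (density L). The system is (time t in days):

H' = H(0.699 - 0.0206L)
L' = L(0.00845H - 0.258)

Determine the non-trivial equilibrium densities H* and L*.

Set dL/dt = 0 with L > 0: 0.00845H - 0.258 = 0, so H* = 0.258/0.00845 = 30.5.
Set dH/dt = 0 with H > 0: 0.699 - 0.0206L = 0, so L* = 0.699/0.0206 = 33.9.

H* ≈ 30.5, L* ≈ 33.9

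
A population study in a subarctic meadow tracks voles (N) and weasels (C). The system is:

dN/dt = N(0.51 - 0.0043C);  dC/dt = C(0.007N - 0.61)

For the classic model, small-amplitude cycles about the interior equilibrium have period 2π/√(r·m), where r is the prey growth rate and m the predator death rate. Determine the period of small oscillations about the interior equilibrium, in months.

Here r = 0.51 and m = 0.61, so r·m = 0.311.
ω = √0.311 = 0.558 per month, hence T = 2π/ω ≈ 11.3 months.

T ≈ 11.3 months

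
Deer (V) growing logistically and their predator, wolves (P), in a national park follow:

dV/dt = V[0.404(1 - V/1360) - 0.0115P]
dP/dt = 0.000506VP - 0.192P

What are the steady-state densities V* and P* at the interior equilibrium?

V* ≈ 379, P* ≈ 25.3

From dP/dt = 0 with P > 0: 0.000506V* = 0.192, so V* = 379.
Substitute into dV/dt = 0: 0.404(1 - 379/1360) = 0.0115P*.
The bracket is 0.721, giving P* = 0.291/0.0115 = 25.3.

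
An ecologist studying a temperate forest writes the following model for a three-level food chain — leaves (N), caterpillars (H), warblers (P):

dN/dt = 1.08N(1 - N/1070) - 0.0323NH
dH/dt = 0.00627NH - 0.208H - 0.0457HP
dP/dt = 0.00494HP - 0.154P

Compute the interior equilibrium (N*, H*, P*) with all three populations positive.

N* ≈ 72.4, H* ≈ 31.2, P* ≈ 5.38

From dP/dt = 0: 0.00494H* = 0.154, so H* = 31.2.
From dN/dt = 0: 1.08(1 - N*/1070) = 0.0323·31.2, giving N* = 1070·(1 - 0.932) = 72.4.
From dH/dt = 0: 0.00627·72.4 - 0.208 = 0.0457P*, so P* = 0.246/0.0457 = 5.38.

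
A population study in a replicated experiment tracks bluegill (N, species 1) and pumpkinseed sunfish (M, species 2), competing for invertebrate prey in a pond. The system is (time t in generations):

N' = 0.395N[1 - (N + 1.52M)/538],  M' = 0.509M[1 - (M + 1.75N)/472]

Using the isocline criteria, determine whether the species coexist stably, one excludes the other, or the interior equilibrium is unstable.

unstable coexistence (outcome depends on initial conditions)

Compare the nullcline intercepts: K1/α12 = 538/1.52 = 354 < K2 = 472; K2/α21 = 472/1.75 = 270 < K1 = 538.
Since both are reversed, neither can invade when rare; the interior point is a saddle.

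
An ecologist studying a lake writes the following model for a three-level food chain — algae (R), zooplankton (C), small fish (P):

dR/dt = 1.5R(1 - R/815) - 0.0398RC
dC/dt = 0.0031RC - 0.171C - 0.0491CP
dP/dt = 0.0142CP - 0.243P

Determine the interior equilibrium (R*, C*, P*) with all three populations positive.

From dP/dt = 0: 0.0142C* = 0.243, so C* = 17.1.
From dR/dt = 0: 1.5(1 - R*/815) = 0.0398·17.1, giving R* = 815·(1 - 0.454) = 445.
From dC/dt = 0: 0.0031·445 - 0.171 = 0.0491P*, so P* = 1.21/0.0491 = 24.6.

R* ≈ 445, C* ≈ 17.1, P* ≈ 24.6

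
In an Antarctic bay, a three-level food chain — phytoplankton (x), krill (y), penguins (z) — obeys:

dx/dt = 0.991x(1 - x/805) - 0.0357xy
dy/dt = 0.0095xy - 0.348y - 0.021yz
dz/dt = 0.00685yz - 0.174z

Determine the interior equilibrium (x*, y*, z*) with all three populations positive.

From dz/dt = 0: 0.00685y* = 0.174, so y* = 25.4.
From dx/dt = 0: 0.991(1 - x*/805) = 0.0357·25.4, giving x* = 805·(1 - 0.915) = 68.4.
From dy/dt = 0: 0.0095·68.4 - 0.348 = 0.021z*, so z* = 0.302/0.021 = 14.4.

x* ≈ 68.4, y* ≈ 25.4, z* ≈ 14.4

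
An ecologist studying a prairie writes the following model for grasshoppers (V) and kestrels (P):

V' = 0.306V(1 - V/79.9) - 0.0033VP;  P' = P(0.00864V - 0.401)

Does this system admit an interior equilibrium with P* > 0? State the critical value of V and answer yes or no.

Threshold V = 46.4; K > 46.4, so yes, the predator persists.

The predator equation gives dP/dt > 0 only when V > 0.401/0.00864 = 46.4.
Without the predator, V → K = 79.9. Since 79.9 > 46.4, the predator can invade and persist.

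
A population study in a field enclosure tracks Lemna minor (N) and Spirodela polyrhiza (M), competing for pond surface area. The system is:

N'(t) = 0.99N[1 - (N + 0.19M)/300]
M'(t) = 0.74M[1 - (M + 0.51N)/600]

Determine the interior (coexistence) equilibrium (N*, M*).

Setting both brackets to zero gives the nullclines N + 0.19M = 300 and 0.51N + M = 600.
Substituting M = 600 - 0.51N into the first: N(1 - 0.19·0.51) = 300 - 0.19·600.
So N* = 186/0.903 = 206, and then M* = 600 - 0.51·206 = 495.

N* ≈ 206, M* ≈ 495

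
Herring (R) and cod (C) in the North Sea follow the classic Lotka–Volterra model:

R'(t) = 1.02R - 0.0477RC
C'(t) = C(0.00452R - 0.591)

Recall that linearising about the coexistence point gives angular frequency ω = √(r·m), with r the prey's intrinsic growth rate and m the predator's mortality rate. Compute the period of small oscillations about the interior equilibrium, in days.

Here r = 1.02 and m = 0.591, so r·m = 0.603.
ω = √0.603 = 0.776 per day, hence T = 2π/ω ≈ 8.09 days.

T ≈ 8.09 days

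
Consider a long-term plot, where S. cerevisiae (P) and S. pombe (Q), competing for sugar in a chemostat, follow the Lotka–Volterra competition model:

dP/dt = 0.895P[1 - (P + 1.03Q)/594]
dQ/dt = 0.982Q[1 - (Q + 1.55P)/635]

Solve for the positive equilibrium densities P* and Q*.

Setting both brackets to zero gives the nullclines P + 1.03Q = 594 and 1.55P + Q = 635.
Substituting Q = 635 - 1.55P into the first: P(1 - 1.03·1.55) = 594 - 1.03·635.
So P* = -60.1/-0.597 = 101, and then Q* = 635 - 1.55·101 = 479.

P* ≈ 101, Q* ≈ 479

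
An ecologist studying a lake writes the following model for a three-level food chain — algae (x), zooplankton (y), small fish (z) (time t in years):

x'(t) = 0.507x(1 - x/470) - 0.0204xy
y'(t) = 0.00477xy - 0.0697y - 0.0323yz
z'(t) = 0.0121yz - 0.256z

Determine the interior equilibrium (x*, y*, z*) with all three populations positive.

From dz/dt = 0: 0.0121y* = 0.256, so y* = 21.2.
From dx/dt = 0: 0.507(1 - x*/470) = 0.0204·21.2, giving x* = 470·(1 - 0.851) = 69.9.
From dy/dt = 0: 0.00477·69.9 - 0.0697 = 0.0323z*, so z* = 0.264/0.0323 = 8.16.

x* ≈ 69.9, y* ≈ 21.2, z* ≈ 8.16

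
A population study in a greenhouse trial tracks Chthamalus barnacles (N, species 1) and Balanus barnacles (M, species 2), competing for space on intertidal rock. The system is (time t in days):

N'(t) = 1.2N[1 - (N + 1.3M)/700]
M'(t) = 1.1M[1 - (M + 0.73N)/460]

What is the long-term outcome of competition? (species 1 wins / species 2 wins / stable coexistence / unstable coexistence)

species 1 excludes species 2

Compare the nullcline intercepts: K1/α12 = 700/1.3 = 538 > K2 = 460; K2/α21 = 460/0.73 = 630 < K1 = 700.
Since the inequalities point opposite ways, species 1 can invade but species 2 cannot.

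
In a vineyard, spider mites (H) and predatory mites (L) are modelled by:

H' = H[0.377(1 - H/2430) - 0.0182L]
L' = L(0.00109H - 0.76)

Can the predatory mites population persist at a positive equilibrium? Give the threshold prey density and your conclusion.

The predator equation gives dL/dt > 0 only when H > 0.76/0.00109 = 697.
Without the predator, H → K = 2430. Since 2430 > 697, the predator can invade and persist.

Threshold H = 697; K > 697, so yes, the predator persists.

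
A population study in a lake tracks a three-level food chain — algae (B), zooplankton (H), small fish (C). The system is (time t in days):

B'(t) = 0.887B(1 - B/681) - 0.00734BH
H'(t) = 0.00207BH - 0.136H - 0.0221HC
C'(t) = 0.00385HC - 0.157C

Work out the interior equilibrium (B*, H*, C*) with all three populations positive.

B* ≈ 451, H* ≈ 40.8, C* ≈ 36.1

From dC/dt = 0: 0.00385H* = 0.157, so H* = 40.8.
From dB/dt = 0: 0.887(1 - B*/681) = 0.00734·40.8, giving B* = 681·(1 - 0.337) = 451.
From dH/dt = 0: 0.00207·451 - 0.136 = 0.0221C*, so C* = 0.798/0.0221 = 36.1.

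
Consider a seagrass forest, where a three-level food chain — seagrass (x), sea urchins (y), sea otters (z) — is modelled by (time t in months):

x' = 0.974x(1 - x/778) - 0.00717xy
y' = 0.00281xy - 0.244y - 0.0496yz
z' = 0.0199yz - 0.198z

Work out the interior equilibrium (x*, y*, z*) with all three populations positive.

x* ≈ 721, y* ≈ 9.95, z* ≈ 35.9

From dz/dt = 0: 0.0199y* = 0.198, so y* = 9.95.
From dx/dt = 0: 0.974(1 - x*/778) = 0.00717·9.95, giving x* = 778·(1 - 0.0732) = 721.
From dy/dt = 0: 0.00281·721 - 0.244 = 0.0496z*, so z* = 1.78/0.0496 = 35.9.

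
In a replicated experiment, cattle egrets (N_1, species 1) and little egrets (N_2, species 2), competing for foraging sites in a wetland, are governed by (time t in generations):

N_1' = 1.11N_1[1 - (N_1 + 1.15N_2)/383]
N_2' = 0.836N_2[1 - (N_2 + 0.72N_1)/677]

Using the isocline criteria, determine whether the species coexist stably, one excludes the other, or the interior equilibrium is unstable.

species 2 excludes species 1

Compare the nullcline intercepts: K1/α12 = 383/1.15 = 333 < K2 = 677; K2/α21 = 677/0.72 = 940 > K1 = 383.
Since the inequalities point opposite ways, species 2 can invade but species 1 cannot.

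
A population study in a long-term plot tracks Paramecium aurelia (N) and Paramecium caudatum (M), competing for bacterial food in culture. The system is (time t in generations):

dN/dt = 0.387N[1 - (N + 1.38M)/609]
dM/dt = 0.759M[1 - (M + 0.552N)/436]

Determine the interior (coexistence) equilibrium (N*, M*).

Setting both brackets to zero gives the nullclines N + 1.38M = 609 and 0.552N + M = 436.
Substituting M = 436 - 0.552N into the first: N(1 - 1.38·0.552) = 609 - 1.38·436.
So N* = 7.32/0.238 = 30.7, and then M* = 436 - 0.552·30.7 = 419.

N* ≈ 30.7, M* ≈ 419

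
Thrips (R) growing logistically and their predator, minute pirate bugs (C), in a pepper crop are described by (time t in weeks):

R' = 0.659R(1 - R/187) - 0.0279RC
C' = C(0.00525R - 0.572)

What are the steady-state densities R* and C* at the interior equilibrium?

From dC/dt = 0 with C > 0: 0.00525R* = 0.572, so R* = 109.
Substitute into dR/dt = 0: 0.659(1 - 109/187) = 0.0279C*.
The bracket is 0.417, giving C* = 0.275/0.0279 = 9.86.

R* ≈ 109, C* ≈ 9.86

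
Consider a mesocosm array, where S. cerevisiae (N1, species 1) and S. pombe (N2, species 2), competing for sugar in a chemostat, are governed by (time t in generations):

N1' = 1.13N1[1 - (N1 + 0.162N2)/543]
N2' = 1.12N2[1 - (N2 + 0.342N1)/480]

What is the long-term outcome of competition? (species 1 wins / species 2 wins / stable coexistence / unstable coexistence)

stable coexistence

Compare the nullcline intercepts: K1/α12 = 543/0.162 = 3350 > K2 = 480; K2/α21 = 480/0.342 = 1400 > K1 = 543.
Since both inequalities hold, each species can invade when rare, so the interior equilibrium is stable.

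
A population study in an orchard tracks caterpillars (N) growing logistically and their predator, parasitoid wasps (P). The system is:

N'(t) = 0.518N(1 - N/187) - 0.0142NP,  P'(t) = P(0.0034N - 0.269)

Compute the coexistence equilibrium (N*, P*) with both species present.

N* ≈ 79.1, P* ≈ 21

From dP/dt = 0 with P > 0: 0.0034N* = 0.269, so N* = 79.1.
Substitute into dN/dt = 0: 0.518(1 - 79.1/187) = 0.0142P*.
The bracket is 0.577, giving P* = 0.299/0.0142 = 21.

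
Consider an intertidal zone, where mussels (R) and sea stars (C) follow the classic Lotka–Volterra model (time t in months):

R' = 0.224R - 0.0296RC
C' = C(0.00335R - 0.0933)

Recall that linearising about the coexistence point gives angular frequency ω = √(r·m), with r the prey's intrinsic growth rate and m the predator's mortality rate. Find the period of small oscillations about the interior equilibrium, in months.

T ≈ 43.5 months

Here r = 0.224 and m = 0.0933, so r·m = 0.0209.
ω = √0.0209 = 0.145 per month, hence T = 2π/ω ≈ 43.5 months.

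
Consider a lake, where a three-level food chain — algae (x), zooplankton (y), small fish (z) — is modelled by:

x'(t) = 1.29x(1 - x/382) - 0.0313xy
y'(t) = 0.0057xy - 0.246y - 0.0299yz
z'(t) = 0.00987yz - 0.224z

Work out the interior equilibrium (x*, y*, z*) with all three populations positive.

x* ≈ 172, y* ≈ 22.7, z* ≈ 24.5

From dz/dt = 0: 0.00987y* = 0.224, so y* = 22.7.
From dx/dt = 0: 1.29(1 - x*/382) = 0.0313·22.7, giving x* = 382·(1 - 0.551) = 172.
From dy/dt = 0: 0.0057·172 - 0.246 = 0.0299z*, so z* = 0.732/0.0299 = 24.5.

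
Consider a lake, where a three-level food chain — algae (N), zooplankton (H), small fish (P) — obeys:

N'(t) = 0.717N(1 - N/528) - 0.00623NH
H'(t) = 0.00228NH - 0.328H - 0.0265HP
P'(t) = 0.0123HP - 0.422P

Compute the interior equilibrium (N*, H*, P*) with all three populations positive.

N* ≈ 371, H* ≈ 34.3, P* ≈ 19.5

From dP/dt = 0: 0.0123H* = 0.422, so H* = 34.3.
From dN/dt = 0: 0.717(1 - N*/528) = 0.00623·34.3, giving N* = 528·(1 - 0.298) = 371.
From dH/dt = 0: 0.00228·371 - 0.328 = 0.0265P*, so P* = 0.517/0.0265 = 19.5.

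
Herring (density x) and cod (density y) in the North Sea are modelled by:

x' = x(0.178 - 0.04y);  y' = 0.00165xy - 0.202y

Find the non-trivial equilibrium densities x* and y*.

Set dy/dt = 0 with y > 0: 0.00165x - 0.202 = 0, so x* = 0.202/0.00165 = 122.
Set dx/dt = 0 with x > 0: 0.178 - 0.04y = 0, so y* = 0.178/0.04 = 4.45.

x* ≈ 122, y* ≈ 4.45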